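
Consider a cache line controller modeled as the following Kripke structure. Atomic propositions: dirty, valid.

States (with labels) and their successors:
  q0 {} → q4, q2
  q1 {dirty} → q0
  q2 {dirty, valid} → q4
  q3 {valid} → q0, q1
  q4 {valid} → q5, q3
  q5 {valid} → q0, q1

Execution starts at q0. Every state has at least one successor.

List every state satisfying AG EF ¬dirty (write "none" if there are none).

{q0, q1, q2, q3, q4, q5}

States satisfying EF ¬dirty: {q0, q1, q2, q3, q4, q5}.
States satisfying AG EF ¬dirty: {q0, q1, q2, q3, q4, q5}.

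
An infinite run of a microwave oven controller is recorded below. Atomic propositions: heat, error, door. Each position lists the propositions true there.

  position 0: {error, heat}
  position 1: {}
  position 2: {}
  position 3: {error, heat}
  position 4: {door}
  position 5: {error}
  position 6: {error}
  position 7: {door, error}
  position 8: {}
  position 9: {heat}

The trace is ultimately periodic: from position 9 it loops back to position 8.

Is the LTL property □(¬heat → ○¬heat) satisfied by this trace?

¬heat → ○¬heat must hold at every position from 0 onward. It fails at position 2, so □(¬heat → ○¬heat) is false.
Positions where ¬heat holds: 1, 2, 4, 5, 6, 7, 8.
Check ○¬heat at each: 1→ok, 2→fails, 4→ok, 5→ok, 6→ok, 7→ok, 8→fails.

No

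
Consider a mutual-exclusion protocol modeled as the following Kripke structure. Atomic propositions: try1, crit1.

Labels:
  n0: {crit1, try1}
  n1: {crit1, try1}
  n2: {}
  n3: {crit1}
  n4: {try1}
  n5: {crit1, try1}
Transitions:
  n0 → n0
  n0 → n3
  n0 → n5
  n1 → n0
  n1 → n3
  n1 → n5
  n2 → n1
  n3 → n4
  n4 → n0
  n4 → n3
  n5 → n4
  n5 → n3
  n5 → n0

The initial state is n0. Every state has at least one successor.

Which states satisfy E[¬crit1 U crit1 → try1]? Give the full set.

States satisfying ¬crit1: {n2, n4}.
States satisfying crit1 → try1: {n0, n1, n2, n4, n5}.
States satisfying E[¬crit1 U crit1 → try1]: {n0, n1, n2, n4, n5}.

{n0, n1, n2, n4, n5}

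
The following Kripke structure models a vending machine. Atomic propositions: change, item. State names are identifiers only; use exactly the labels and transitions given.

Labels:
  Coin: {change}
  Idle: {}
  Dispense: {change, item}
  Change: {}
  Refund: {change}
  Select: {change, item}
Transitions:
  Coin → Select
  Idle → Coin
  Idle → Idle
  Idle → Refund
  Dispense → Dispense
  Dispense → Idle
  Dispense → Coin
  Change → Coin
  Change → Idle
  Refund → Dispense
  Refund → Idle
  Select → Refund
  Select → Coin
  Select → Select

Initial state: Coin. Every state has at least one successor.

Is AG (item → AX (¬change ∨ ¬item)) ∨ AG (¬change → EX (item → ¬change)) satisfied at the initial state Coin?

States satisfying item → AX (¬change ∨ ¬item): {Coin, Idle, Change, Refund}.
States satisfying AG (item → AX (¬change ∨ ¬item)): ∅.
States satisfying ¬change → EX (item → ¬change): {Coin, Idle, Dispense, Change, Refund, Select}.
States satisfying AG (¬change → EX (item → ¬change)): {Coin, Idle, Dispense, Change, Refund, Select}.
States satisfying AG (item → AX (¬change ∨ ¬item)) ∨ AG (¬change → EX (item → ¬change)): {Coin, Idle, Dispense, Change, Refund, Select}.
Coin ∈ Sat(AG (item → AX (¬change ∨ ¬item)) ∨ AG (¬change → EX (item → ¬change))).

Holds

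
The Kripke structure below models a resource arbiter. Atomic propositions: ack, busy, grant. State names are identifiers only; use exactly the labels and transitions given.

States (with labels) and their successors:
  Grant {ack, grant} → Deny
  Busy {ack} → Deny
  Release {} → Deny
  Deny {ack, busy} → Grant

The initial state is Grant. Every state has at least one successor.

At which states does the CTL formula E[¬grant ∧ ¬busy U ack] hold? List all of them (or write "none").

States satisfying ¬grant ∧ ¬busy: {Busy, Release}.
States satisfying ack: {Grant, Busy, Deny}.
States satisfying E[¬grant ∧ ¬busy U ack]: {Grant, Busy, Release, Deny}.

{Grant, Busy, Release, Deny}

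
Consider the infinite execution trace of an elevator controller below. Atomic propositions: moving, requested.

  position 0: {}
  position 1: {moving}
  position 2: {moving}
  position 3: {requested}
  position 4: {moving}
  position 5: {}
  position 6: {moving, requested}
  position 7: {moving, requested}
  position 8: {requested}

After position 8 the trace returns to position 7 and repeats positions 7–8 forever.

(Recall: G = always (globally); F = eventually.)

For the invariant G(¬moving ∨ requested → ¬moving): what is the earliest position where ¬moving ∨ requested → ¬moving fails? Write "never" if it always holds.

6

Check ¬moving ∨ requested → ¬moving at each position in order: 0 ✓, 1 ✓, 2 ✓, 3 ✓, 4 ✓, 5 ✓.
At position 6 the labels are {moving, requested}, so ¬moving ∨ requested → ¬moving is false there. This is the first violation.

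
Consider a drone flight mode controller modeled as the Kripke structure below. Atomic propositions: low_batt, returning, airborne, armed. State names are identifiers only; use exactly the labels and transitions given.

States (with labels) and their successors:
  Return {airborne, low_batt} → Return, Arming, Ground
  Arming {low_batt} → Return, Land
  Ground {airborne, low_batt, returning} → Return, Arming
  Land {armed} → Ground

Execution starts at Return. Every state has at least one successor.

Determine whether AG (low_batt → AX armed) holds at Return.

Does not hold

States satisfying low_batt → AX armed: {Land}.
States satisfying AG (low_batt → AX armed): ∅.
Arming is reachable from Return and violates low_batt → AX armed, so AG fails at Return.
Return ∉ Sat(AG (low_batt → AX armed)).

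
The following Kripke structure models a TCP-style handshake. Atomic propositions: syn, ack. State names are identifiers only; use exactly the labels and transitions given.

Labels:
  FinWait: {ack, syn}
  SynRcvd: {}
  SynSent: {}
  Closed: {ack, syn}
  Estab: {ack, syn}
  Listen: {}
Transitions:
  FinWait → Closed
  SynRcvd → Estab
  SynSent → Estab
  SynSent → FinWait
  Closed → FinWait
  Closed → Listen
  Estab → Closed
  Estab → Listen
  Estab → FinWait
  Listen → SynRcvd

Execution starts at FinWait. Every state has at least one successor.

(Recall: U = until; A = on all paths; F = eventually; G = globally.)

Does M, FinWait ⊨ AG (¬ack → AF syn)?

States satisfying ¬ack → AF syn: {FinWait, SynRcvd, SynSent, Closed, Estab, Listen}.
States satisfying AG (¬ack → AF syn): {FinWait, SynRcvd, SynSent, Closed, Estab, Listen}.
Every state reachable from FinWait satisfies ¬ack → AF syn.
FinWait ∈ Sat(AG (¬ack → AF syn)).

Satisfied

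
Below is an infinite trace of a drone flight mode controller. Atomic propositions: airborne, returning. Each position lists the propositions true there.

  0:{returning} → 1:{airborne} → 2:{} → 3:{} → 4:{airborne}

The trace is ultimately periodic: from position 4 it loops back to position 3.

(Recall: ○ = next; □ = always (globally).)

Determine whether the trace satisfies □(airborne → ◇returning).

airborne → ◇returning must hold at every position from 0 onward. It fails at position 1, so □(airborne → ◇returning) is false.
Positions where airborne holds: 1, 4.
Check ◇returning at each: 1→fails, 4→fails.

Violated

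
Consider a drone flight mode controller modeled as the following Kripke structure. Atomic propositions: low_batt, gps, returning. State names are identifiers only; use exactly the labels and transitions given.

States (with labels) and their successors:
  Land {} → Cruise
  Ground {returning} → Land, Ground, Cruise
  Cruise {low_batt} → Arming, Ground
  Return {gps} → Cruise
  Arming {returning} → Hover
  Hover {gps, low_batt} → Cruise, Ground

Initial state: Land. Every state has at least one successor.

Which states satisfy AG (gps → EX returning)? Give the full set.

{Land, Ground, Cruise, Arming, Hover}

States satisfying gps → EX returning: {Land, Ground, Cruise, Arming, Hover}.
States satisfying AG (gps → EX returning): {Land, Ground, Cruise, Arming, Hover}.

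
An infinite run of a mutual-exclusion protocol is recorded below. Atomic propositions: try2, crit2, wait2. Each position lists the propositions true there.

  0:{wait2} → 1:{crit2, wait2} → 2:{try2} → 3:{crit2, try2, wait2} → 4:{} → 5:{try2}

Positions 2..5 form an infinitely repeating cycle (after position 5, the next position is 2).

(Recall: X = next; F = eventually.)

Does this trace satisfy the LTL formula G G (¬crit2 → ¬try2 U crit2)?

G (¬crit2 → ¬try2 U crit2) must hold at every position from 0 onward. It fails at position 0, so G G (¬crit2 → ¬try2 U crit2) is false.

Does not hold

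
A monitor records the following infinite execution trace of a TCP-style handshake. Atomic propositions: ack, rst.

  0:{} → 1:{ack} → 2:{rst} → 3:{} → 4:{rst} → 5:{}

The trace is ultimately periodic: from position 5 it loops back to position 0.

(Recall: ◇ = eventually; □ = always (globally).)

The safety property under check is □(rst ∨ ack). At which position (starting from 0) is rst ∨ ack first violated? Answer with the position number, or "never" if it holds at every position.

At position 0 the labels are {}, so rst ∨ ack is false there. This is the first violation.

0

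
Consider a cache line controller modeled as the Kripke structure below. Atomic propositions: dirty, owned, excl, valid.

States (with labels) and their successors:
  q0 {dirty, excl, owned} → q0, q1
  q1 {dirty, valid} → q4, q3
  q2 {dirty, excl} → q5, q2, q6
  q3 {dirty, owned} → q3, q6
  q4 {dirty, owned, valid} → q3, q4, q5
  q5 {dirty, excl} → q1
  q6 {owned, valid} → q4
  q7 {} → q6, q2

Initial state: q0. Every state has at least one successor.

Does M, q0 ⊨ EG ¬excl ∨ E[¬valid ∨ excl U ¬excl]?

Satisfied

States satisfying ¬excl: {q1, q3, q4, q6, q7}.
States satisfying EG ¬excl: {q1, q3, q4, q6, q7}.
States satisfying ¬valid ∨ excl: {q0, q2, q3, q5, q7}.
States satisfying E[¬valid ∨ excl U ¬excl]: {q0, q1, q2, q3, q4, q5, q6, q7}.
States satisfying EG ¬excl ∨ E[¬valid ∨ excl U ¬excl]: {q0, q1, q2, q3, q4, q5, q6, q7}.
q0 ∈ Sat(EG ¬excl ∨ E[¬valid ∨ excl U ¬excl]).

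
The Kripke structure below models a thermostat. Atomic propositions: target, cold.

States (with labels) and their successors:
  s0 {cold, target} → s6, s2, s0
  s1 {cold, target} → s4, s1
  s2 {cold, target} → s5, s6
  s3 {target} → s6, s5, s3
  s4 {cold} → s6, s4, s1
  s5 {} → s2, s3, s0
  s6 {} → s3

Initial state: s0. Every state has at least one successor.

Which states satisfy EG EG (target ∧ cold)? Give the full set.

{s0, s1}

States satisfying EG (target ∧ cold): {s0, s1}.
States satisfying EG EG (target ∧ cold): {s0, s1}.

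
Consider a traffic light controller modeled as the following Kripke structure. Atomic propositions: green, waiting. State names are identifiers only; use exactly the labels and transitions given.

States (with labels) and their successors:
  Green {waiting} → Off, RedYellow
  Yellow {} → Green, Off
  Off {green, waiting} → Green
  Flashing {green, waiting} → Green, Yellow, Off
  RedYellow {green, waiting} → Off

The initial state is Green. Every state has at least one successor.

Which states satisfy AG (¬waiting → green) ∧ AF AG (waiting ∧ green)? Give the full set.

none

States satisfying ¬waiting → green: {Green, Off, Flashing, RedYellow}.
States satisfying AG (¬waiting → green): {Green, Off, RedYellow}.
States satisfying AG (waiting ∧ green): ∅.
States satisfying AF AG (waiting ∧ green): ∅.
States satisfying AG (¬waiting → green) ∧ AF AG (waiting ∧ green): ∅.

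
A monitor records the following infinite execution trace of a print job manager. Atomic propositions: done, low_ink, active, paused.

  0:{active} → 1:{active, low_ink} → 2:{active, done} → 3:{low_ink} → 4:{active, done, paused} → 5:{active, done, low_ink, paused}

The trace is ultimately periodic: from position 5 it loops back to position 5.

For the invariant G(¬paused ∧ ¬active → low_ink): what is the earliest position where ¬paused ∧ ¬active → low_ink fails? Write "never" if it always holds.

never

¬paused ∧ ¬active → low_ink holds at every position 0..5, and those are all the positions the trace ever visits, so the invariant G(¬paused ∧ ¬active → low_ink) is never violated.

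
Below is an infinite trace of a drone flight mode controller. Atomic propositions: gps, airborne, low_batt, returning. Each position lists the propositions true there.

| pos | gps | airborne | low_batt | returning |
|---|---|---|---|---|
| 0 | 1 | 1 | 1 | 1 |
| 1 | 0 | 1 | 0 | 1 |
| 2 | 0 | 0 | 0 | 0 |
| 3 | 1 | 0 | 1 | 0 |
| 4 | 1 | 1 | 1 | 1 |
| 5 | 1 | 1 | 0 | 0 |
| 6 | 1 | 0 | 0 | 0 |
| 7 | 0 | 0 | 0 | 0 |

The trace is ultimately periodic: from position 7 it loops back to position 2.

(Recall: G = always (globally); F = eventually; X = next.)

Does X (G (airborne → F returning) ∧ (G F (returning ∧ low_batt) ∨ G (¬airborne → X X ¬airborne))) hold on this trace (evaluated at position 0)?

Yes

The position after 0 is 1; G (airborne → F returning) ∧ (G F (returning ∧ low_batt) ∨ G (¬airborne → X X ¬airborne)) is true there.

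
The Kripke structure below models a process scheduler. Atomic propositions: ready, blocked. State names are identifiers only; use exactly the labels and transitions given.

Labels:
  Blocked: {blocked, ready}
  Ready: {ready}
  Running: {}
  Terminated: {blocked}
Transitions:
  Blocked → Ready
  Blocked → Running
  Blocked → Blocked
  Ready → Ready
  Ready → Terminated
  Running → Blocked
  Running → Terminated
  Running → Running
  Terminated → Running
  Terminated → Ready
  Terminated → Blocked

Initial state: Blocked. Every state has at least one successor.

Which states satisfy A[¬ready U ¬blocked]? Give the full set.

States satisfying ¬ready: {Running, Terminated}.
States satisfying ¬blocked: {Ready, Running}.
States satisfying A[¬ready U ¬blocked]: {Ready, Running}.

{Ready, Running}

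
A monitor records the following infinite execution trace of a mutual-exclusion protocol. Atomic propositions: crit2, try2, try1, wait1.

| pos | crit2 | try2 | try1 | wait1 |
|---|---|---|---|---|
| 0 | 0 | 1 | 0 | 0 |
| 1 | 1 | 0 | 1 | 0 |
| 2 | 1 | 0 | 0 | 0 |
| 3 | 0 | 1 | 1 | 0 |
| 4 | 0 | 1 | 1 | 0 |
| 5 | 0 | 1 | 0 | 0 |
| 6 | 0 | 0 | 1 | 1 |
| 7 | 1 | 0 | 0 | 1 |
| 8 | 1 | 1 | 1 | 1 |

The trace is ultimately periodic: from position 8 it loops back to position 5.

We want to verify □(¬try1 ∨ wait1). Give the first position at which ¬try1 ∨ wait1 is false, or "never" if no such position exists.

1

Check ¬try1 ∨ wait1 at each position in order: 0 ✓.
At position 1 the labels are {crit2, try1}, so ¬try1 ∨ wait1 is false there. This is the first violation.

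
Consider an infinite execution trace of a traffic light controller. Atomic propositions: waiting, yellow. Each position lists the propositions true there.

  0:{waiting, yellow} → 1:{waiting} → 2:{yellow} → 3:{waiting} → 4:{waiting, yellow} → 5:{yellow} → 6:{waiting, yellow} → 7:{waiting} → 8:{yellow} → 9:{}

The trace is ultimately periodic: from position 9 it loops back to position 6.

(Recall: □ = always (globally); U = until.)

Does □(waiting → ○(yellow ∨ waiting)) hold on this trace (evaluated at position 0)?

Satisfied

waiting → ○(yellow ∨ waiting) holds at every position 0..9, and those are all positions ever visited, so □(waiting → ○(yellow ∨ waiting)) holds.
Positions where waiting holds: 0, 1, 3, 4, 6, 7.
Check ○(yellow ∨ waiting) at each: 0→ok, 1→ok, 3→ok, 4→ok, 6→ok, 7→ok.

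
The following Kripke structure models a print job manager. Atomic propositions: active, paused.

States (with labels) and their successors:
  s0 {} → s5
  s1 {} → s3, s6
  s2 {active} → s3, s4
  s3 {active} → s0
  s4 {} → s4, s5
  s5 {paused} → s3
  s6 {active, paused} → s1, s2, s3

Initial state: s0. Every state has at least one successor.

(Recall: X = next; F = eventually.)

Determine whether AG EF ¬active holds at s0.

States satisfying EF ¬active: {s0, s1, s2, s3, s4, s5, s6}.
States satisfying AG EF ¬active: {s0, s1, s2, s3, s4, s5, s6}.
Every state reachable from s0 satisfies EF ¬active.
s0 ∈ Sat(AG EF ¬active).

Yes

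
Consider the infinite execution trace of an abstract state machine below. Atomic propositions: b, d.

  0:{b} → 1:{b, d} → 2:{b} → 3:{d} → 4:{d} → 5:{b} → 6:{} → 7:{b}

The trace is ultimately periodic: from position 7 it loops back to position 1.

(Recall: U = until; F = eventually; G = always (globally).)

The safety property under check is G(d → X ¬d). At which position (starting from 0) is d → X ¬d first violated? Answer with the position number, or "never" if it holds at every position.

Check d → X ¬d at each position in order: 0 ✓, 1 ✓, 2 ✓.
At position 3 the labels are {d} and the next position 4 has {d}, so d → X ¬d is false there. This is the first violation.

3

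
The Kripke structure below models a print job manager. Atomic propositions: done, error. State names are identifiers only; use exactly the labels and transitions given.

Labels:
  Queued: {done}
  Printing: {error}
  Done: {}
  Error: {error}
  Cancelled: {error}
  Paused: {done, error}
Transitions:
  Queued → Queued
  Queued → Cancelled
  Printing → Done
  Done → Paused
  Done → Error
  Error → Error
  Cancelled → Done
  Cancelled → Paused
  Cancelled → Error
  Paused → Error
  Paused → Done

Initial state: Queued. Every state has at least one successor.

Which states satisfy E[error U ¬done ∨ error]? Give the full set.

States satisfying error: {Printing, Error, Cancelled, Paused}.
States satisfying ¬done ∨ error: {Printing, Done, Error, Cancelled, Paused}.
States satisfying E[error U ¬done ∨ error]: {Printing, Done, Error, Cancelled, Paused}.

{Printing, Done, Error, Cancelled, Paused}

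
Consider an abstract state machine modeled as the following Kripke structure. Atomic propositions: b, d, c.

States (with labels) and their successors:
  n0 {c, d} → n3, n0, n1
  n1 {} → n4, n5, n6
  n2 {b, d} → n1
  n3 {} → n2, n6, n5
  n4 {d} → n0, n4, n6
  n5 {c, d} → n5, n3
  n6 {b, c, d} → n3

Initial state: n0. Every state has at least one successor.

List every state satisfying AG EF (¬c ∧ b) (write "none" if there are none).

{n0, n1, n2, n3, n4, n5, n6}

States satisfying EF (¬c ∧ b): {n0, n1, n2, n3, n4, n5, n6}.
States satisfying AG EF (¬c ∧ b): {n0, n1, n2, n3, n4, n5, n6}.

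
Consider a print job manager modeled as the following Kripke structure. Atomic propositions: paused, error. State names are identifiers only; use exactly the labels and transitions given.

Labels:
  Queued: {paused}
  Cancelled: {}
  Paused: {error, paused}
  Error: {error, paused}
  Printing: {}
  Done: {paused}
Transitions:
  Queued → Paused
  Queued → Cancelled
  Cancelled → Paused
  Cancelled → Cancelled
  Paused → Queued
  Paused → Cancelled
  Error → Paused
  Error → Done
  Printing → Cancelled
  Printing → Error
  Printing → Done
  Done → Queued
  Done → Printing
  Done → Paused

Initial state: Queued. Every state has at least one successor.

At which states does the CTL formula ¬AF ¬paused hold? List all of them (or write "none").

{Queued, Paused, Error, Done}

States satisfying ¬paused: {Cancelled, Printing}.
States satisfying AF ¬paused: {Cancelled, Printing}.
States satisfying ¬AF ¬paused: {Queued, Paused, Error, Done}.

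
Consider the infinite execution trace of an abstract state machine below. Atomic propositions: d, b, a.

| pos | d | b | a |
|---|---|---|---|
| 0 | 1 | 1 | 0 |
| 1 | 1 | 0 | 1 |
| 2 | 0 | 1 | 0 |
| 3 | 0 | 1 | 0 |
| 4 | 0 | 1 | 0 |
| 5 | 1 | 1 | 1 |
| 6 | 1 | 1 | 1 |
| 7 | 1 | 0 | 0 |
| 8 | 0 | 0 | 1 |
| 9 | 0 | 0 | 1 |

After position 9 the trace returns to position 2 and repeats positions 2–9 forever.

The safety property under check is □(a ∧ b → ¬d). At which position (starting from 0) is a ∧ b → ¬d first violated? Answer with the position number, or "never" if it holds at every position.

5

Check a ∧ b → ¬d at each position in order: 0 ✓, 1 ✓, 2 ✓, 3 ✓, 4 ✓.
At position 5 the labels are {a, b, d}, so a ∧ b → ¬d is false there. This is the first violation.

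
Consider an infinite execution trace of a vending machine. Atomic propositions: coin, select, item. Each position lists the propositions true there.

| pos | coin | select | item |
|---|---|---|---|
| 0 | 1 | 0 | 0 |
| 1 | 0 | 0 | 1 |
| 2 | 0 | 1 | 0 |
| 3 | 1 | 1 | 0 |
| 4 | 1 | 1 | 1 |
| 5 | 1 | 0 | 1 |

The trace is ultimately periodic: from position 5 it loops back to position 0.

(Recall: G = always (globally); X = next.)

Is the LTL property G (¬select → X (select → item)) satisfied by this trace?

Violated

¬select → X (select → item) must hold at every position from 0 onward. It fails at position 1, so G (¬select → X (select → item)) is false.
Positions where ¬select holds: 0, 1, 5.
Check X (select → item) at each: 0→ok, 1→fails, 5→ok.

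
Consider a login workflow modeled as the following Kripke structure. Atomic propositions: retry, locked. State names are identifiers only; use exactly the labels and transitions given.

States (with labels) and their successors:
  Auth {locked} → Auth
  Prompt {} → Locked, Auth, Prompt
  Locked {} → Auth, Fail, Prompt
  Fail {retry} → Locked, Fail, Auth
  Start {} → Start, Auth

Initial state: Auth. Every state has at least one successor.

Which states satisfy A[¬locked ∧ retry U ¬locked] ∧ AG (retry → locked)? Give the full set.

{Start}

States satisfying ¬locked ∧ retry: {Fail}.
States satisfying ¬locked: {Prompt, Locked, Fail, Start}.
States satisfying A[¬locked ∧ retry U ¬locked]: {Prompt, Locked, Fail, Start}.
States satisfying retry → locked: {Auth, Prompt, Locked, Start}.
States satisfying AG (retry → locked): {Auth, Start}.
States satisfying A[¬locked ∧ retry U ¬locked] ∧ AG (retry → locked): {Start}.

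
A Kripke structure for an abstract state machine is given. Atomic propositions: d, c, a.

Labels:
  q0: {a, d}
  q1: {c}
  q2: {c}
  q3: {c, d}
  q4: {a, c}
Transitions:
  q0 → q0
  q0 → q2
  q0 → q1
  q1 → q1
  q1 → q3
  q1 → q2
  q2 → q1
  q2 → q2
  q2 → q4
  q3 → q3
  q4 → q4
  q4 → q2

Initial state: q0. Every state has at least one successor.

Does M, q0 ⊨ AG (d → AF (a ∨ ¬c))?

States satisfying d → AF (a ∨ ¬c): {q0, q1, q2, q4}.
States satisfying AG (d → AF (a ∨ ¬c)): ∅.
q3 is reachable from q0 and violates d → AF (a ∨ ¬c), so AG fails at q0.
q0 ∉ Sat(AG (d → AF (a ∨ ¬c))).

Does not hold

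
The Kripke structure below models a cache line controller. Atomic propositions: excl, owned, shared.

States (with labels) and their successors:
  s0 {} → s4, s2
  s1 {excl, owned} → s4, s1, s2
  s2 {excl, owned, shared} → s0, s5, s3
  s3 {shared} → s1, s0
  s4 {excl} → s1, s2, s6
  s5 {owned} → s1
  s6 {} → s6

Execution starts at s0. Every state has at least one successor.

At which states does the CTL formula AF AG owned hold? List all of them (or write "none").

States satisfying AG owned: ∅.
States satisfying AF AG owned: ∅.

none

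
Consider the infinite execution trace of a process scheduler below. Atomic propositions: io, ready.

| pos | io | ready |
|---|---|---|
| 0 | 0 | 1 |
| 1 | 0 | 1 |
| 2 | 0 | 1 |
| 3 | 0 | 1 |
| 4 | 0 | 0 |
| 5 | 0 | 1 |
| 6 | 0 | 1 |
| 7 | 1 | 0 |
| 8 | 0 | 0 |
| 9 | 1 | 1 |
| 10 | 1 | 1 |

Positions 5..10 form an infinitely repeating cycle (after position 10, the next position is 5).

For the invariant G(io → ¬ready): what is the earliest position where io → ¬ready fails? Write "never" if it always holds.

9

Check io → ¬ready at each position in order: 0 ✓, 1 ✓, 2 ✓, 3 ✓, 4 ✓, 5 ✓, 6 ✓, 7 ✓, 8 ✓.
At position 9 the labels are {io, ready}, so io → ¬ready is false there. This is the first violation.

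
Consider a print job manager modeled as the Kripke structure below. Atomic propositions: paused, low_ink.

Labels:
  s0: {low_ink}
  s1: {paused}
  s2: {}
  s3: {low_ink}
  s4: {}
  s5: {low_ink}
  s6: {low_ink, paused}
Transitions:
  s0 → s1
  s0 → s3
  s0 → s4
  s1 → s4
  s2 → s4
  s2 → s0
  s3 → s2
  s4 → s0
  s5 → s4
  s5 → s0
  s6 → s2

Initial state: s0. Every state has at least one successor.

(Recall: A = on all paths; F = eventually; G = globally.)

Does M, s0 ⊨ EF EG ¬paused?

Yes

States satisfying EG ¬paused: {s0, s2, s3, s4, s5}.
States satisfying EF EG ¬paused: {s0, s1, s2, s3, s4, s5, s6}.
Some path from s0 reaches a state where EG ¬paused holds.
s0 ∈ Sat(EF EG ¬paused).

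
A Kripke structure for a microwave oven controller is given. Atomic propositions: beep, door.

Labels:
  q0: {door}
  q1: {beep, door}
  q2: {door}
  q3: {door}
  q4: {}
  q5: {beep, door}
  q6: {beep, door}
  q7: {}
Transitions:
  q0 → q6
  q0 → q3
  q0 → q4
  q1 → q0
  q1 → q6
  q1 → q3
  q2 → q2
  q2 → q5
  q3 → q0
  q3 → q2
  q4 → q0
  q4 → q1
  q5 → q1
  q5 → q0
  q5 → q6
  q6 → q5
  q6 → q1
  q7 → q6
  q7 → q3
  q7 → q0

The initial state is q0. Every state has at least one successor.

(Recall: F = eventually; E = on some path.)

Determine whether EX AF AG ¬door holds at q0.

States satisfying AF AG ¬door: ∅.
States satisfying EX AF AG ¬door: ∅.
No suitable path/successor from q0 witnesses the formula.
q0 ∉ Sat(EX AF AG ¬door).

Violated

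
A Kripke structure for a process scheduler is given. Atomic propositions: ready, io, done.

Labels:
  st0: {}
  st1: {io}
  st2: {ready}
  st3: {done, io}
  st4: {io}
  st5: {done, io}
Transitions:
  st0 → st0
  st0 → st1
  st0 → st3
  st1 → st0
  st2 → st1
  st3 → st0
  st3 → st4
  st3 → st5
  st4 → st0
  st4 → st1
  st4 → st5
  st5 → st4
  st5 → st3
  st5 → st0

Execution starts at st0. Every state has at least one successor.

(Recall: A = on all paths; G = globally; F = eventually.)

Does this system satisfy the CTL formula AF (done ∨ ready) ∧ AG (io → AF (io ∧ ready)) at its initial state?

Violated

States satisfying done ∨ ready: {st2, st3, st5}.
States satisfying AF (done ∨ ready): {st2, st3, st5}.
States satisfying io → AF (io ∧ ready): {st0, st2}.
States satisfying AG (io → AF (io ∧ ready)): ∅.
States satisfying AF (done ∨ ready) ∧ AG (io → AF (io ∧ ready)): ∅.
st0 ∉ Sat(AF (done ∨ ready) ∧ AG (io → AF (io ∧ ready))).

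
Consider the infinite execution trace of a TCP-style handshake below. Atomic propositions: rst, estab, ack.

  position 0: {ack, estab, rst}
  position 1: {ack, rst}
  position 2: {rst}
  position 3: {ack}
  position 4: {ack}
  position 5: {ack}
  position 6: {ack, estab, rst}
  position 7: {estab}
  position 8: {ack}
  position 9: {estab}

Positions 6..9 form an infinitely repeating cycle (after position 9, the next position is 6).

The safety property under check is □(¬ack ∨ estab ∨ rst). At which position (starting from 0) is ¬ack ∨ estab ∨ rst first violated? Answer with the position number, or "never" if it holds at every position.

3

Check ¬ack ∨ estab ∨ rst at each position in order: 0 ✓, 1 ✓, 2 ✓.
At position 3 the labels are {ack}, so ¬ack ∨ estab ∨ rst is false there. This is the first violation.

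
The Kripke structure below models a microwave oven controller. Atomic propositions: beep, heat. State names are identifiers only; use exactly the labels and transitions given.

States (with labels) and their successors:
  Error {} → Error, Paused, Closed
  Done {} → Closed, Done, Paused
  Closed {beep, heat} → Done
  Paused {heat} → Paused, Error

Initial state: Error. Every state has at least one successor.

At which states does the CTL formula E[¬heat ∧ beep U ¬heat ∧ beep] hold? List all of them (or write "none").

States satisfying ¬heat ∧ beep: ∅.
States satisfying E[¬heat ∧ beep U ¬heat ∧ beep]: ∅.

none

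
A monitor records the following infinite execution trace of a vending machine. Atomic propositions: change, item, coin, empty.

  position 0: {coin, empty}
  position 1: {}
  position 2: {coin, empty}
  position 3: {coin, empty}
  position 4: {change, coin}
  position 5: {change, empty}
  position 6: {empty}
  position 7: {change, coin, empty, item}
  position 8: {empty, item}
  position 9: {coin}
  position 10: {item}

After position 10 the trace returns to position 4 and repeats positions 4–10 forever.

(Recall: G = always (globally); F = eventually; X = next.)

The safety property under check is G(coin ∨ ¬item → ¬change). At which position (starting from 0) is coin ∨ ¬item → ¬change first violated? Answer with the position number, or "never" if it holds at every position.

4

Check coin ∨ ¬item → ¬change at each position in order: 0 ✓, 1 ✓, 2 ✓, 3 ✓.
At position 4 the labels are {change, coin}, so coin ∨ ¬item → ¬change is false there. This is the first violation.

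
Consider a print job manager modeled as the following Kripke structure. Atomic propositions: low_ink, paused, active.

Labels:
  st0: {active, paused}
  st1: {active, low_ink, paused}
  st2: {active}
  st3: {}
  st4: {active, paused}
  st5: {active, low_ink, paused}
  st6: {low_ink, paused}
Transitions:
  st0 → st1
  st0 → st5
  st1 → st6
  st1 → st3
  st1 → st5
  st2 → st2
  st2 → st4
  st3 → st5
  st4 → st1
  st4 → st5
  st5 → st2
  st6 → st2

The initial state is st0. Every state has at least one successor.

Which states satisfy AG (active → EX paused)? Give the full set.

States satisfying active → EX paused: {st0, st1, st2, st3, st4, st6}.
States satisfying AG (active → EX paused): ∅.

none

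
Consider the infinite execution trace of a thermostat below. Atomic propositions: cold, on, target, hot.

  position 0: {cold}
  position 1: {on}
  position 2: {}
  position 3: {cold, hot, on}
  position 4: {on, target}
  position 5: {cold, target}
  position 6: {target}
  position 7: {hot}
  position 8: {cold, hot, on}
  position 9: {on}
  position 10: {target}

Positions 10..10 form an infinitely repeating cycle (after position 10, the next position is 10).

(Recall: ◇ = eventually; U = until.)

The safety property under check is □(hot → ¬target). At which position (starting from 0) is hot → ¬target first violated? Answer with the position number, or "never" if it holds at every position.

never

hot → ¬target holds at every position 0..10, and those are all the positions the trace ever visits, so the invariant □(hot → ¬target) is never violated.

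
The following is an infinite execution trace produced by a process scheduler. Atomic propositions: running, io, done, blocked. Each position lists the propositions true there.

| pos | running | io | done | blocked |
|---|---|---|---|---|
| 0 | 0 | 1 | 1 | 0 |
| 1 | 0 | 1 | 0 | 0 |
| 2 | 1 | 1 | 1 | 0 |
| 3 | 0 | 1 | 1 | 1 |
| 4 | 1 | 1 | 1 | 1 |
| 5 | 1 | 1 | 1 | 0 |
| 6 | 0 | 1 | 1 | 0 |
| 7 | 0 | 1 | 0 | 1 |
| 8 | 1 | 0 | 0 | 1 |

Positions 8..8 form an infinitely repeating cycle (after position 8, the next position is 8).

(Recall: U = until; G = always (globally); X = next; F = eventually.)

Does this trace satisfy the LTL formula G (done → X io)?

done → X io holds at every position 0..8, and those are all positions ever visited, so G (done → X io) holds.
Positions where done holds: 0, 2, 3, 4, 5, 6.
Check X io at each: 0→ok, 2→ok, 3→ok, 4→ok, 5→ok, 6→ok.

Yes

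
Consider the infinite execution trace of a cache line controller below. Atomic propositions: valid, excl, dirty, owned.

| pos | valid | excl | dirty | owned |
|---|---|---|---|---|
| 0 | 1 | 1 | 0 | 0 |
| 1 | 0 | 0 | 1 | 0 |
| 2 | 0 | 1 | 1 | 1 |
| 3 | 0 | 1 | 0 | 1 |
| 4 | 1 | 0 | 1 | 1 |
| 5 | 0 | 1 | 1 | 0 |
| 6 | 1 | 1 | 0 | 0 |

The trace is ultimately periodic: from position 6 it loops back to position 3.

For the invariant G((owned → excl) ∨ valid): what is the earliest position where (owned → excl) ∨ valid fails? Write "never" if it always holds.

(owned → excl) ∨ valid holds at every position 0..6, and those are all the positions the trace ever visits, so the invariant G((owned → excl) ∨ valid) is never violated.

never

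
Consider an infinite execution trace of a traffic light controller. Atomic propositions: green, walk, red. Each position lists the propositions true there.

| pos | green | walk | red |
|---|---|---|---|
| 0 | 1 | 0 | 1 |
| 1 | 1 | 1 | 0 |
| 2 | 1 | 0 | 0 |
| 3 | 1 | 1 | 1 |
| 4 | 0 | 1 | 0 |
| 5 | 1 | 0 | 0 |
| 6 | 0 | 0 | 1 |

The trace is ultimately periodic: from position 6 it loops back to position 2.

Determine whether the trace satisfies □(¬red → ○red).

No

¬red → ○red must hold at every position from 0 onward. It fails at position 1, so □(¬red → ○red) is false.
Positions where ¬red holds: 1, 2, 4, 5.
Check ○red at each: 1→fails, 2→ok, 4→fails, 5→ok.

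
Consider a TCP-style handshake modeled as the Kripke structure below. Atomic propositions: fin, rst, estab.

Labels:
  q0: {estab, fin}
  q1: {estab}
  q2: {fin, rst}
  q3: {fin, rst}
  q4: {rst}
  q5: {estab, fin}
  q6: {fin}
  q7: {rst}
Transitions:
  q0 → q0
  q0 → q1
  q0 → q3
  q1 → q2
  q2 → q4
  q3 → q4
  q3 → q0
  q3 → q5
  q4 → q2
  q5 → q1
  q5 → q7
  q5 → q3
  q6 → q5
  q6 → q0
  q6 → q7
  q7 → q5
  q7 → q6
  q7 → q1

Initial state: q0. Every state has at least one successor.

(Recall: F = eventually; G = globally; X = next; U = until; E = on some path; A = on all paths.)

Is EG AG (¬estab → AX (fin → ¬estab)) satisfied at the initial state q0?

Violated

States satisfying AG (¬estab → AX (fin → ¬estab)): {q1, q2, q4}.
States satisfying EG AG (¬estab → AX (fin → ¬estab)): {q1, q2, q4}.
No suitable path/successor from q0 witnesses the formula.
q0 ∉ Sat(EG AG (¬estab → AX (fin → ¬estab))).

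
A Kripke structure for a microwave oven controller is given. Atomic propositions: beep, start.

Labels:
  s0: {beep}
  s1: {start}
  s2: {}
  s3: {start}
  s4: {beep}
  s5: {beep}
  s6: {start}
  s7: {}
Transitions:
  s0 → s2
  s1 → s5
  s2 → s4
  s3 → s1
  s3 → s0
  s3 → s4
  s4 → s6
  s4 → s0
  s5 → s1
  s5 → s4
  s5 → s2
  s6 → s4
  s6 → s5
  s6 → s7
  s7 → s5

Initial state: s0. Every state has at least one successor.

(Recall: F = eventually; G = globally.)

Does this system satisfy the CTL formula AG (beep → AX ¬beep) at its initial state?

No

States satisfying beep → AX ¬beep: {s0, s1, s2, s3, s6, s7}.
States satisfying AG (beep → AX ¬beep): ∅.
s4 is reachable from s0 and violates beep → AX ¬beep, so AG fails at s0.
s0 ∉ Sat(AG (beep → AX ¬beep)).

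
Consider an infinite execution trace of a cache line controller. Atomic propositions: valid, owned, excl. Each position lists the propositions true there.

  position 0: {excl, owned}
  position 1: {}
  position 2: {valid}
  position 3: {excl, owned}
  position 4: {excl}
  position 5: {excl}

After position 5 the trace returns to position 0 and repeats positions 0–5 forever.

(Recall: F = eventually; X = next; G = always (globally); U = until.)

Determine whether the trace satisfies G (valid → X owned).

Yes

valid → X owned holds at every position 0..5, and those are all positions ever visited, so G (valid → X owned) holds.
Positions where valid holds: 2.
Check X owned at each: 2→ok.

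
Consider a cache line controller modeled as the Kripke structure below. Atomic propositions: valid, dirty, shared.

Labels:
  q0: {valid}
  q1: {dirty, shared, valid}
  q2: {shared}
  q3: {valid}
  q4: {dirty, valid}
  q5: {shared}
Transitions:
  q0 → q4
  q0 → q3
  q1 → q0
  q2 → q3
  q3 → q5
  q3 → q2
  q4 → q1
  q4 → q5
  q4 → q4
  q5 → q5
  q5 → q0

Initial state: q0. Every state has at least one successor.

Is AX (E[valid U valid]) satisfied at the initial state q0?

Yes

States satisfying E[valid U valid]: {q0, q1, q3, q4}.
States satisfying AX (E[valid U valid]): {q0, q1, q2}.
q0 ∈ Sat(AX (E[valid U valid])).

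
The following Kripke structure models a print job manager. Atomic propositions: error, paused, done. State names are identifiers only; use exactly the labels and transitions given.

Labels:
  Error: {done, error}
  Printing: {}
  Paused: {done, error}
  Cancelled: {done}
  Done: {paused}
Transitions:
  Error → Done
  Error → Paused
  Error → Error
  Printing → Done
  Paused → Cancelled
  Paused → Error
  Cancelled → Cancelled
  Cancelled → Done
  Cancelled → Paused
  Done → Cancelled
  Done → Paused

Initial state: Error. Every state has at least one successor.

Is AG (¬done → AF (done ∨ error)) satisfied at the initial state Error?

States satisfying ¬done → AF (done ∨ error): {Error, Printing, Paused, Cancelled, Done}.
States satisfying AG (¬done → AF (done ∨ error)): {Error, Printing, Paused, Cancelled, Done}.
Every state reachable from Error satisfies ¬done → AF (done ∨ error).
Error ∈ Sat(AG (¬done → AF (done ∨ error))).

Holds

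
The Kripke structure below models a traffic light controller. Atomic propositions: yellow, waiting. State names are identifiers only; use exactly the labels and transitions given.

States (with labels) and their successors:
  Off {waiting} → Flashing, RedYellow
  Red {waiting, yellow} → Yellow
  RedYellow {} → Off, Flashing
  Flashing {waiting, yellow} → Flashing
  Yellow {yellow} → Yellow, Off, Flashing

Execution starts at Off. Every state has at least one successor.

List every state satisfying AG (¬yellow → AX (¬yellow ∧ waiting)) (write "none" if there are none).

States satisfying ¬yellow → AX (¬yellow ∧ waiting): {Red, Flashing, Yellow}.
States satisfying AG (¬yellow → AX (¬yellow ∧ waiting)): {Flashing}.

{Flashing}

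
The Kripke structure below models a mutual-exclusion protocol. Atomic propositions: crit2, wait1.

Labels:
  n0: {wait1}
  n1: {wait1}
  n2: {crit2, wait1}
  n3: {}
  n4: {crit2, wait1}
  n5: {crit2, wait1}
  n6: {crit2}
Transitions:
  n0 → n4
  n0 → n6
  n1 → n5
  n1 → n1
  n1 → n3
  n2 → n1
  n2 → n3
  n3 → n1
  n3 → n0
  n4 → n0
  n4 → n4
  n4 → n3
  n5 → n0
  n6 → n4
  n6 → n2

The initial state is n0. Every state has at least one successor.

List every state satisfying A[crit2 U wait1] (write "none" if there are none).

States satisfying crit2: {n2, n4, n5, n6}.
States satisfying wait1: {n0, n1, n2, n4, n5}.
States satisfying A[crit2 U wait1]: {n0, n1, n2, n4, n5, n6}.

{n0, n1, n2, n4, n5, n6}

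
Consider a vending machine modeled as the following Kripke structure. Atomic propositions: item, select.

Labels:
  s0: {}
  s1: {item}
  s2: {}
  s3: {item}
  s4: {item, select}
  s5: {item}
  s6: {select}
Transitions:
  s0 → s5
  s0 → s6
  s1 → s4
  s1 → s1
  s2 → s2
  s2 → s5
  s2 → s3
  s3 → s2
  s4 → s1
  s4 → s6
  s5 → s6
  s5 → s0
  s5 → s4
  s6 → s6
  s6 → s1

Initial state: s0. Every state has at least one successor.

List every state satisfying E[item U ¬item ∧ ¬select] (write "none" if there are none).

{s0, s2, s3, s5}

States satisfying item: {s1, s3, s4, s5}.
States satisfying ¬item ∧ ¬select: {s0, s2}.
States satisfying E[item U ¬item ∧ ¬select]: {s0, s2, s3, s5}.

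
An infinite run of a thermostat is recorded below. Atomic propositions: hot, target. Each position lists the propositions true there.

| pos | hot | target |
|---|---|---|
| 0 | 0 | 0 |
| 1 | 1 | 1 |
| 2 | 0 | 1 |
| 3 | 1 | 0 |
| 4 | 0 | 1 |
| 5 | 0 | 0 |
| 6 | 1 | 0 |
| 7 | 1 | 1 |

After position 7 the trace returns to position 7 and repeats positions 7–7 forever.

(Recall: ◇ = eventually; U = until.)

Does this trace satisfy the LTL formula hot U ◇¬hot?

Walking from position 0: ◇¬hot first holds at position 0, and hot holds at every earlier position along the way, so hot U ◇¬hot holds.

Satisfied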